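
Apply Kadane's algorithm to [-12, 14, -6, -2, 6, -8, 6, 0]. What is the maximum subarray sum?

Using Kadane's algorithm on [-12, 14, -6, -2, 6, -8, 6, 0]:

Scanning through the array:
Position 1 (value 14): max_ending_here = 14, max_so_far = 14
Position 2 (value -6): max_ending_here = 8, max_so_far = 14
Position 3 (value -2): max_ending_here = 6, max_so_far = 14
Position 4 (value 6): max_ending_here = 12, max_so_far = 14
Position 5 (value -8): max_ending_here = 4, max_so_far = 14
Position 6 (value 6): max_ending_here = 10, max_so_far = 14
Position 7 (value 0): max_ending_here = 10, max_so_far = 14

Maximum subarray: [14]
Maximum sum: 14

The maximum subarray is [14] with sum 14. This subarray runs from index 1 to index 1.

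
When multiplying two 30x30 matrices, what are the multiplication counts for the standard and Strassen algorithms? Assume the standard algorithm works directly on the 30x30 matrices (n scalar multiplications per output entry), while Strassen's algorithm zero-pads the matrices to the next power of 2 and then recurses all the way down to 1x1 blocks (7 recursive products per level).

Matrix multiplication for 30x30 matrices:

Strassen's algorithm requires power-of-2 dimensions. Pad 30x30 to 32x32 (next power of 2).

Standard algorithm: 30^3 = 27000 multiplications
Strassen's algorithm: 7^(log2(32)) = 7^5 = 16807 multiplications
Savings: 27000 - 16807 = 10193 multiplications

Standard: 27000 multiplications (30^3). Strassen: 16807 multiplications (7^5, after padding to 32x32). Strassen reduces 8 recursive multiplications to 7 at each level.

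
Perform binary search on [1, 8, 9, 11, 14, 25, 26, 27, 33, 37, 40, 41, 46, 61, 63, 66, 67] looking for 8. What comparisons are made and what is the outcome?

Binary search for 8 in [1, 8, 9, 11, 14, 25, 26, 27, 33, 37, 40, 41, 46, 61, 63, 66, 67]:

lo=0, hi=16, mid=8, arr[mid]=33 -> 33 > 8, search left half
lo=0, hi=7, mid=3, arr[mid]=11 -> 11 > 8, search left half
lo=0, hi=2, mid=1, arr[mid]=8 -> Found target at index 1!

Binary search finds 8 at index 1 after 3 comparisons. The search repeatedly halves the search space by comparing with the middle element.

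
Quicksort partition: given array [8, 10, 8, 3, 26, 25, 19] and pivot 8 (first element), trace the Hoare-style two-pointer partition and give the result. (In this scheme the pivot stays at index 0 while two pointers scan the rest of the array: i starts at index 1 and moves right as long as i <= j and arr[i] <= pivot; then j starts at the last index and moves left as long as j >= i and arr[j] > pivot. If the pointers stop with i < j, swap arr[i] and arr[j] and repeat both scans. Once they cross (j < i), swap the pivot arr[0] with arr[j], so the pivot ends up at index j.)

Hoare-style two-pointer partition with pivot = 8:

Initial array: [8, 10, 8, 3, 26, 25, 19]

Pointers start at i = 1, j = 6.
i stops at index 1 (arr[1]=10 > 8), j stops at index 3 (arr[3]=3 <= 8): swap arr[1] and arr[3], array becomes [8, 3, 8, 10, 26, 25, 19]
i ends at 3, j ends at 2: the pointers have crossed (j < i), so scanning stops.

Swap pivot arr[0] with arr[2] to place pivot at position 2: [8, 3, 8, 10, 26, 25, 19]
Pivot position: 2

After partitioning with pivot 8, the array becomes [8, 3, 8, 10, 26, 25, 19]. The pivot is placed at index 2. All elements to the left of the pivot are <= 8, and all elements to the right are > 8.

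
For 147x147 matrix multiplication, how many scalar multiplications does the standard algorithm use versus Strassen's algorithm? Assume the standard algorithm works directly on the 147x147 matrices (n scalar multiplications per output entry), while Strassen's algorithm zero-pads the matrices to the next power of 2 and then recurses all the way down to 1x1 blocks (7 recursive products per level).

Matrix multiplication for 147x147 matrices:

Strassen's algorithm requires power-of-2 dimensions. Pad 147x147 to 256x256 (next power of 2).

Standard algorithm: 147^3 = 3176523 multiplications
Strassen's algorithm: 7^(log2(256)) = 7^8 = 5764801 multiplications
Difference: 3176523 - 5764801 = -2588278 (Strassen uses MORE here due to padding overhead — for small or just-over-power-of-2 n, padding can outweigh the per-level savings)

Standard: 3176523 multiplications (147^3). Strassen: 5764801 multiplications (7^8, after padding to 256x256). Strassen reduces 8 recursive multiplications to 7 at each level.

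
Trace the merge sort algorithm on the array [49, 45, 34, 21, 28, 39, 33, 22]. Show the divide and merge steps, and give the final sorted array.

Merge sort trace:

Split: [49, 45, 34, 21, 28, 39, 33, 22] -> [49, 45, 34, 21] and [28, 39, 33, 22]
  Split: [49, 45, 34, 21] -> [49, 45] and [34, 21]
    Split: [49, 45] -> [49] and [45]
    Merge: [49] + [45] -> [45, 49]
    Split: [34, 21] -> [34] and [21]
    Merge: [34] + [21] -> [21, 34]
  Merge: [45, 49] + [21, 34] -> [21, 34, 45, 49]
  Split: [28, 39, 33, 22] -> [28, 39] and [33, 22]
    Split: [28, 39] -> [28] and [39]
    Merge: [28] + [39] -> [28, 39]
    Split: [33, 22] -> [33] and [22]
    Merge: [33] + [22] -> [22, 33]
  Merge: [28, 39] + [22, 33] -> [22, 28, 33, 39]
Merge: [21, 34, 45, 49] + [22, 28, 33, 39] -> [21, 22, 28, 33, 34, 39, 45, 49]

Final sorted array: [21, 22, 28, 33, 34, 39, 45, 49]

The merge sort proceeds by recursively splitting the array and merging sorted halves.
After all merges, the sorted array is [21, 22, 28, 33, 34, 39, 45, 49].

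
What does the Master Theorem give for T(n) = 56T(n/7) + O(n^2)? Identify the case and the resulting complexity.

Master Theorem for T(n) = 56T(n/7) + O(n^2):

a = 56, b = 7, c = 2
log_b(a) = log_7(56) = 2.0686

Case 1: c = 2 < log_7(56) = 2.0686
T(n) = O(n^(log_7 56))

For T(n) = 56T(n/7) + O(n^2): log_7(56) = 2.0686. This is Case 1 of the Master Theorem (c < log_b(a), work dominated by leaves), giving O(n^(log_7 56)).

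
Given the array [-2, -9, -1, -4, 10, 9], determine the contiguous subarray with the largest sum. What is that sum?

Using Kadane's algorithm on [-2, -9, -1, -4, 10, 9]:

Scanning through the array:
Position 1 (value -9): max_ending_here = -9, max_so_far = -2
Position 2 (value -1): max_ending_here = -1, max_so_far = -1
Position 3 (value -4): max_ending_here = -4, max_so_far = -1
Position 4 (value 10): max_ending_here = 10, max_so_far = 10
Position 5 (value 9): max_ending_here = 19, max_so_far = 19

Maximum subarray: [10, 9]
Maximum sum: 19

The maximum subarray is [10, 9] with sum 19. This subarray runs from index 4 to index 5.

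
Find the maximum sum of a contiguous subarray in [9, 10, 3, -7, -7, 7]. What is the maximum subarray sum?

Using Kadane's algorithm on [9, 10, 3, -7, -7, 7]:

Scanning through the array:
Position 1 (value 10): max_ending_here = 19, max_so_far = 19
Position 2 (value 3): max_ending_here = 22, max_so_far = 22
Position 3 (value -7): max_ending_here = 15, max_so_far = 22
Position 4 (value -7): max_ending_here = 8, max_so_far = 22
Position 5 (value 7): max_ending_here = 15, max_so_far = 22

Maximum subarray: [9, 10, 3]
Maximum sum: 22

The maximum subarray is [9, 10, 3] with sum 22. This subarray runs from index 0 to index 2.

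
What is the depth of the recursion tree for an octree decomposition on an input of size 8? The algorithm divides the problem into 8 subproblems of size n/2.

For divide and conquer with division factor 2:

Problem sizes at each level:
Level 0: 8
Level 1: 4
Level 2: 2
Level 3: 1

The root is level 0 and the size-1 base case is level 3 (the tree spans levels 0 through 3, i.e. 4 levels counting the root), so the depth is the number of divisions: log_2(8) = 3

The recursion tree depth is log_2(8) = 3. At each level, the problem size is divided by 2, so it takes 3 divisions to reduce to a base case of size 1. The algorithm makes 8 recursive calls at each level.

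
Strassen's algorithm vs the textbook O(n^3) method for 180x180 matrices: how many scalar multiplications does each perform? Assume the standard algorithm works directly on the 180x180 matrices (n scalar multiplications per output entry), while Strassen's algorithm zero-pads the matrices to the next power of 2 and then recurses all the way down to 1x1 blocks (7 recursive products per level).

Matrix multiplication for 180x180 matrices:

Strassen's algorithm requires power-of-2 dimensions. Pad 180x180 to 256x256 (next power of 2).

Standard algorithm: 180^3 = 5832000 multiplications
Strassen's algorithm: 7^(log2(256)) = 7^8 = 5764801 multiplications
Savings: 5832000 - 5764801 = 67199 multiplications

Standard: 5832000 multiplications (180^3). Strassen: 5764801 multiplications (7^8, after padding to 256x256). Strassen reduces 8 recursive multiplications to 7 at each level.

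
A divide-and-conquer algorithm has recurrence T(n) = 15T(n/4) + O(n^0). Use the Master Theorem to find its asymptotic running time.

Master Theorem for T(n) = 15T(n/4) + O(n^0):

a = 15, b = 4, c = 0
log_b(a) = log_4(15) = 1.9534

Case 1: c = 0 < log_4(15) = 1.9534
T(n) = O(n^(log_4 15))

For T(n) = 15T(n/4) + O(n^0): log_4(15) = 1.9534. This is Case 1 of the Master Theorem (c < log_b(a), work dominated by leaves), giving O(n^(log_4 15)).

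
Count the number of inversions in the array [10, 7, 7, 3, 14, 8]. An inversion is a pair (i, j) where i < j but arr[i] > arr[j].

Finding inversions in [10, 7, 7, 3, 14, 8]:

(0, 1): arr[0]=10 > arr[1]=7
(0, 2): arr[0]=10 > arr[2]=7
(0, 3): arr[0]=10 > arr[3]=3
(0, 5): arr[0]=10 > arr[5]=8
(1, 3): arr[1]=7 > arr[3]=3
(2, 3): arr[2]=7 > arr[3]=3
(4, 5): arr[4]=14 > arr[5]=8

Total inversions: 7

The array has 7 inversion(s): (0,1), (0,2), (0,3), (0,5), (1,3), (2,3), (4,5). Each pair (i,j) satisfies i < j and arr[i] > arr[j].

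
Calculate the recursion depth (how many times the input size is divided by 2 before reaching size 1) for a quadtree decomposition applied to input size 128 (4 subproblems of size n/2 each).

For divide and conquer with division factor 2:

Problem sizes at each level:
Level 0: 128
Level 1: 64
Level 2: 32
Level 3: 16
Level 4: 8
Level 5: 4
Level 6: 2
Level 7: 1

The root is level 0 and the size-1 base case is level 7 (the tree spans levels 0 through 7, i.e. 8 levels counting the root), so the depth is the number of divisions: log_2(128) = 7

The recursion tree depth is log_2(128) = 7. At each level, the problem size is divided by 2, so it takes 7 divisions to reduce to a base case of size 1. The algorithm makes 4 recursive calls at each level.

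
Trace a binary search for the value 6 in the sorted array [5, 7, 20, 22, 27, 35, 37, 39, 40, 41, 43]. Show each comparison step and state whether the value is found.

Binary search for 6 in [5, 7, 20, 22, 27, 35, 37, 39, 40, 41, 43]:

lo=0, hi=10, mid=5, arr[mid]=35 -> 35 > 6, search left half
lo=0, hi=4, mid=2, arr[mid]=20 -> 20 > 6, search left half
lo=0, hi=1, mid=0, arr[mid]=5 -> 5 < 6, search right half
lo=1, hi=1, mid=1, arr[mid]=7 -> 7 > 6, search left half
lo=1 > hi=0, target 6 not found

Binary search determines that 6 is not in the array after 4 comparisons. The search space was exhausted without finding the target.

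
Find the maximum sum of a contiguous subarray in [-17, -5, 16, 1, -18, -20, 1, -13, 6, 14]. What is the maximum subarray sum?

Using Kadane's algorithm on [-17, -5, 16, 1, -18, -20, 1, -13, 6, 14]:

Scanning through the array:
Position 1 (value -5): max_ending_here = -5, max_so_far = -5
Position 2 (value 16): max_ending_here = 16, max_so_far = 16
Position 3 (value 1): max_ending_here = 17, max_so_far = 17
Position 4 (value -18): max_ending_here = -1, max_so_far = 17
Position 5 (value -20): max_ending_here = -20, max_so_far = 17
Position 6 (value 1): max_ending_here = 1, max_so_far = 17
Position 7 (value -13): max_ending_here = -12, max_so_far = 17
Position 8 (value 6): max_ending_here = 6, max_so_far = 17
Position 9 (value 14): max_ending_here = 20, max_so_far = 20

Maximum subarray: [6, 14]
Maximum sum: 20

The maximum subarray is [6, 14] with sum 20. This subarray runs from index 8 to index 9.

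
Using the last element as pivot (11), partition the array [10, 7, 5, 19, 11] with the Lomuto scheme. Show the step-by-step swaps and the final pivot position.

Lomuto partition with pivot = 11:

Initial array: [10, 7, 5, 19, 11]

arr[0]=10 <= 11: swap with position 0, array becomes [10, 7, 5, 19, 11]
arr[1]=7 <= 11: swap with position 1, array becomes [10, 7, 5, 19, 11]
arr[2]=5 <= 11: swap with position 2, array becomes [10, 7, 5, 19, 11]
arr[3]=19 > 11: no swap

Place pivot at position 3: [10, 7, 5, 11, 19]
Pivot position: 3

After partitioning with pivot 11, the array becomes [10, 7, 5, 11, 19]. The pivot is placed at index 3. All elements to the left of the pivot are <= 11, and all elements to the right are > 11.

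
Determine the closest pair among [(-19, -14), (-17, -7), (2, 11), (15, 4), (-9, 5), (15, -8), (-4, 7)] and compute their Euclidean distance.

Computing all pairwise distances among 7 points:

d((-19, -14), (-17, -7)) = 7.2801
d((-19, -14), (2, 11)) = 32.6497
d((-19, -14), (15, 4)) = 38.4708
d((-19, -14), (-9, 5)) = 21.4709
d((-19, -14), (15, -8)) = 34.5254
d((-19, -14), (-4, 7)) = 25.807
d((-17, -7), (2, 11)) = 26.1725
d((-17, -7), (15, 4)) = 33.8378
d((-17, -7), (-9, 5)) = 14.4222
d((-17, -7), (15, -8)) = 32.0156
d((-17, -7), (-4, 7)) = 19.105
d((2, 11), (15, 4)) = 14.7648
d((2, 11), (-9, 5)) = 12.53
d((2, 11), (15, -8)) = 23.0217
d((2, 11), (-4, 7)) = 7.2111
d((15, 4), (-9, 5)) = 24.0208
d((15, 4), (15, -8)) = 12.0
d((15, 4), (-4, 7)) = 19.2354
d((-9, 5), (15, -8)) = 27.2947
d((-9, 5), (-4, 7)) = 5.3852 <-- minimum
d((15, -8), (-4, 7)) = 24.2074

Closest pair: (-9, 5) and (-4, 7) with distance 5.3852

The closest pair is (-9, 5) and (-4, 7) with Euclidean distance 5.3852. For 7 points, brute-force pairwise comparison is shown above. For large n, the divide-and-conquer algorithm (sort by x, recurse on halves, check the dividing strip) achieves O(n log n).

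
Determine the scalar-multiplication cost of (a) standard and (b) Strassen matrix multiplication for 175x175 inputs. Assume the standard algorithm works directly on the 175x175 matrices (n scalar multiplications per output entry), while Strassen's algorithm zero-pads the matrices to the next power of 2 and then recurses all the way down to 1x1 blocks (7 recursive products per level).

Matrix multiplication for 175x175 matrices:

Strassen's algorithm requires power-of-2 dimensions. Pad 175x175 to 256x256 (next power of 2).

Standard algorithm: 175^3 = 5359375 multiplications
Strassen's algorithm: 7^(log2(256)) = 7^8 = 5764801 multiplications
Difference: 5359375 - 5764801 = -405426 (Strassen uses MORE here due to padding overhead — for small or just-over-power-of-2 n, padding can outweigh the per-level savings)

Standard: 5359375 multiplications (175^3). Strassen: 5764801 multiplications (7^8, after padding to 256x256). Strassen reduces 8 recursive multiplications to 7 at each level.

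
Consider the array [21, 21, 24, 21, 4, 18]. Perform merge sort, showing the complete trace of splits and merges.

Merge sort trace:

Split: [21, 21, 24, 21, 4, 18] -> [21, 21, 24] and [21, 4, 18]
  Split: [21, 21, 24] -> [21] and [21, 24]
    Split: [21, 24] -> [21] and [24]
    Merge: [21] + [24] -> [21, 24]
  Merge: [21] + [21, 24] -> [21, 21, 24]
  Split: [21, 4, 18] -> [21] and [4, 18]
    Split: [4, 18] -> [4] and [18]
    Merge: [4] + [18] -> [4, 18]
  Merge: [21] + [4, 18] -> [4, 18, 21]
Merge: [21, 21, 24] + [4, 18, 21] -> [4, 18, 21, 21, 21, 24]

Final sorted array: [4, 18, 21, 21, 21, 24]

The merge sort proceeds by recursively splitting the array and merging sorted halves.
After all merges, the sorted array is [4, 18, 21, 21, 21, 24].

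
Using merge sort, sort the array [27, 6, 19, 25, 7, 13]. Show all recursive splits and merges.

Merge sort trace:

Split: [27, 6, 19, 25, 7, 13] -> [27, 6, 19] and [25, 7, 13]
  Split: [27, 6, 19] -> [27] and [6, 19]
    Split: [6, 19] -> [6] and [19]
    Merge: [6] + [19] -> [6, 19]
  Merge: [27] + [6, 19] -> [6, 19, 27]
  Split: [25, 7, 13] -> [25] and [7, 13]
    Split: [7, 13] -> [7] and [13]
    Merge: [7] + [13] -> [7, 13]
  Merge: [25] + [7, 13] -> [7, 13, 25]
Merge: [6, 19, 27] + [7, 13, 25] -> [6, 7, 13, 19, 25, 27]

Final sorted array: [6, 7, 13, 19, 25, 27]

The merge sort proceeds by recursively splitting the array and merging sorted halves.
After all merges, the sorted array is [6, 7, 13, 19, 25, 27].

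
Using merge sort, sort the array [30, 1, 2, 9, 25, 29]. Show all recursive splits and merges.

Merge sort trace:

Split: [30, 1, 2, 9, 25, 29] -> [30, 1, 2] and [9, 25, 29]
  Split: [30, 1, 2] -> [30] and [1, 2]
    Split: [1, 2] -> [1] and [2]
    Merge: [1] + [2] -> [1, 2]
  Merge: [30] + [1, 2] -> [1, 2, 30]
  Split: [9, 25, 29] -> [9] and [25, 29]
    Split: [25, 29] -> [25] and [29]
    Merge: [25] + [29] -> [25, 29]
  Merge: [9] + [25, 29] -> [9, 25, 29]
Merge: [1, 2, 30] + [9, 25, 29] -> [1, 2, 9, 25, 29, 30]

Final sorted array: [1, 2, 9, 25, 29, 30]

The merge sort proceeds by recursively splitting the array and merging sorted halves.
After all merges, the sorted array is [1, 2, 9, 25, 29, 30].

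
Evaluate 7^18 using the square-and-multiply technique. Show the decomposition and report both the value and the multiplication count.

Computing 7^18 by squaring (build up from 7^1; each line after the first costs one multiplication):

7^1 = 7
7^2 = (7^1)^2 = 7^2 = 49
7^4 = (7^2)^2 = 49^2 = 2401
7^8 = (7^4)^2 = 2401^2 = 5764801
7^9 = 7 * 7^8 = 7 * 5764801 = 40353607
7^18 = (7^9)^2 = 40353607^2 = 1628413597910449

Result: 1628413597910449
Multiplications needed: 5 (5 lines after 7^1)

7^18 = 1628413597910449. Using exponentiation by squaring, this requires 5 multiplications. The key idea: if the exponent is even, square the half-power; if odd, multiply by the base once.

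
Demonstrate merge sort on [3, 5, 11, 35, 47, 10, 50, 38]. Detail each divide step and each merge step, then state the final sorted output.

Merge sort trace:

Split: [3, 5, 11, 35, 47, 10, 50, 38] -> [3, 5, 11, 35] and [47, 10, 50, 38]
  Split: [3, 5, 11, 35] -> [3, 5] and [11, 35]
    Split: [3, 5] -> [3] and [5]
    Merge: [3] + [5] -> [3, 5]
    Split: [11, 35] -> [11] and [35]
    Merge: [11] + [35] -> [11, 35]
  Merge: [3, 5] + [11, 35] -> [3, 5, 11, 35]
  Split: [47, 10, 50, 38] -> [47, 10] and [50, 38]
    Split: [47, 10] -> [47] and [10]
    Merge: [47] + [10] -> [10, 47]
    Split: [50, 38] -> [50] and [38]
    Merge: [50] + [38] -> [38, 50]
  Merge: [10, 47] + [38, 50] -> [10, 38, 47, 50]
Merge: [3, 5, 11, 35] + [10, 38, 47, 50] -> [3, 5, 10, 11, 35, 38, 47, 50]

Final sorted array: [3, 5, 10, 11, 35, 38, 47, 50]

The merge sort proceeds by recursively splitting the array and merging sorted halves.
After all merges, the sorted array is [3, 5, 10, 11, 35, 38, 47, 50].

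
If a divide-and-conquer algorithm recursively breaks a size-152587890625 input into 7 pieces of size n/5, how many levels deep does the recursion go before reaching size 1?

For divide and conquer with division factor 5:

Problem sizes at each level:
Level 0: 152587890625
Level 1: 30517578125
Level 2: 6103515625
Level 3: 1220703125
Level 4: 244140625
Level 5: 48828125
Level 6: 9765625
Level 7: 1953125
Level 8: 390625
Level 9: 78125
Level 10: 15625
Level 11: 3125
Level 12: 625
Level 13: 125
Level 14: 25
Level 15: 5
Level 16: 1

The root is level 0 and the size-1 base case is level 16 (the tree spans levels 0 through 16, i.e. 17 levels counting the root), so the depth is the number of divisions: log_5(152587890625) = 16

The recursion tree depth is log_5(152587890625) = 16. At each level, the problem size is divided by 5, so it takes 16 divisions to reduce to a base case of size 1. The algorithm makes 7 recursive calls at each level.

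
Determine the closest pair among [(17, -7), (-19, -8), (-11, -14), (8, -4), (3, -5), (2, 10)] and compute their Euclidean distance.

Computing all pairwise distances among 6 points:

d((17, -7), (-19, -8)) = 36.0139
d((17, -7), (-11, -14)) = 28.8617
d((17, -7), (8, -4)) = 9.4868
d((17, -7), (3, -5)) = 14.1421
d((17, -7), (2, 10)) = 22.6716
d((-19, -8), (-11, -14)) = 10.0
d((-19, -8), (8, -4)) = 27.2947
d((-19, -8), (3, -5)) = 22.2036
d((-19, -8), (2, 10)) = 27.6586
d((-11, -14), (8, -4)) = 21.4709
d((-11, -14), (3, -5)) = 16.6433
d((-11, -14), (2, 10)) = 27.2947
d((8, -4), (3, -5)) = 5.099 <-- minimum
d((8, -4), (2, 10)) = 15.2315
d((3, -5), (2, 10)) = 15.0333

Closest pair: (8, -4) and (3, -5) with distance 5.099

The closest pair is (8, -4) and (3, -5) with Euclidean distance 5.099. For 6 points, brute-force pairwise comparison is shown above. For large n, the divide-and-conquer algorithm (sort by x, recurse on halves, check the dividing strip) achieves O(n log n).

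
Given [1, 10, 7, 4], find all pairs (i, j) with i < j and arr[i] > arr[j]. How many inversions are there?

Finding inversions in [1, 10, 7, 4]:

(1, 2): arr[1]=10 > arr[2]=7
(1, 3): arr[1]=10 > arr[3]=4
(2, 3): arr[2]=7 > arr[3]=4

Total inversions: 3

The array has 3 inversion(s): (1,2), (1,3), (2,3). Each pair (i,j) satisfies i < j and arr[i] > arr[j].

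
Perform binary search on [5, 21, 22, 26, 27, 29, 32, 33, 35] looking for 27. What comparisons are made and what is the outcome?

Binary search for 27 in [5, 21, 22, 26, 27, 29, 32, 33, 35]:

lo=0, hi=8, mid=4, arr[mid]=27 -> Found target at index 4!

Binary search finds 27 at index 4 after 1 comparisons. The search repeatedly halves the search space by comparing with the middle element.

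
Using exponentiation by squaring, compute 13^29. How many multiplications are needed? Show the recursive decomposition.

Computing 13^29 by squaring (build up from 13^1; each line after the first costs one multiplication):

13^1 = 13
13^2 = (13^1)^2 = 13^2 = 169
13^3 = 13 * 13^2 = 13 * 169 = 2197
13^6 = (13^3)^2 = 2197^2 = 4826809
13^7 = 13 * 13^6 = 13 * 4826809 = 62748517
13^14 = (13^7)^2 = 62748517^2 = 3937376385699289
13^28 = (13^14)^2 = 3937376385699289^2 = 15502932802662396215269535105521
13^29 = 13 * 13^28 = 13 * 15502932802662396215269535105521 = 201538126434611150798503956371773

Result: 201538126434611150798503956371773
Multiplications needed: 7 (7 lines after 13^1)

13^29 = 201538126434611150798503956371773. Using exponentiation by squaring, this requires 7 multiplications. The key idea: if the exponent is even, square the half-power; if odd, multiply by the base once.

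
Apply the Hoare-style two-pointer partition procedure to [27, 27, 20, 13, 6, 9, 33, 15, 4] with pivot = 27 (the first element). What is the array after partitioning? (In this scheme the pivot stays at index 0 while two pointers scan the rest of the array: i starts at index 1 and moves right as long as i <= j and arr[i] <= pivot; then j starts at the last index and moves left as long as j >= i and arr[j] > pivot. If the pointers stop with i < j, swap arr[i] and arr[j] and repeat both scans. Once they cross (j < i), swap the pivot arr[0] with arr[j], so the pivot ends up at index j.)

Hoare-style two-pointer partition with pivot = 27:

Initial array: [27, 27, 20, 13, 6, 9, 33, 15, 4]

Pointers start at i = 1, j = 8.
i stops at index 6 (arr[6]=33 > 27), j stops at index 8 (arr[8]=4 <= 27): swap arr[6] and arr[8], array becomes [27, 27, 20, 13, 6, 9, 4, 15, 33]
i ends at 8, j ends at 7: the pointers have crossed (j < i), so scanning stops.

Swap pivot arr[0] with arr[7] to place pivot at position 7: [15, 27, 20, 13, 6, 9, 4, 27, 33]
Pivot position: 7

After partitioning with pivot 27, the array becomes [15, 27, 20, 13, 6, 9, 4, 27, 33]. The pivot is placed at index 7. All elements to the left of the pivot are <= 27, and all elements to the right are > 27.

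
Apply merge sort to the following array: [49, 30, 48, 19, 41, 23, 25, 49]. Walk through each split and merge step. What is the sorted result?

Merge sort trace:

Split: [49, 30, 48, 19, 41, 23, 25, 49] -> [49, 30, 48, 19] and [41, 23, 25, 49]
  Split: [49, 30, 48, 19] -> [49, 30] and [48, 19]
    Split: [49, 30] -> [49] and [30]
    Merge: [49] + [30] -> [30, 49]
    Split: [48, 19] -> [48] and [19]
    Merge: [48] + [19] -> [19, 48]
  Merge: [30, 49] + [19, 48] -> [19, 30, 48, 49]
  Split: [41, 23, 25, 49] -> [41, 23] and [25, 49]
    Split: [41, 23] -> [41] and [23]
    Merge: [41] + [23] -> [23, 41]
    Split: [25, 49] -> [25] and [49]
    Merge: [25] + [49] -> [25, 49]
  Merge: [23, 41] + [25, 49] -> [23, 25, 41, 49]
Merge: [19, 30, 48, 49] + [23, 25, 41, 49] -> [19, 23, 25, 30, 41, 48, 49, 49]

Final sorted array: [19, 23, 25, 30, 41, 48, 49, 49]

The merge sort proceeds by recursively splitting the array and merging sorted halves.
After all merges, the sorted array is [19, 23, 25, 30, 41, 48, 49, 49].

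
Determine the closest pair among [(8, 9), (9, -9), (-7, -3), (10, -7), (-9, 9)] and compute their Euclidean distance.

Computing all pairwise distances among 5 points:

d((8, 9), (9, -9)) = 18.0278
d((8, 9), (-7, -3)) = 19.2094
d((8, 9), (10, -7)) = 16.1245
d((8, 9), (-9, 9)) = 17.0
d((9, -9), (-7, -3)) = 17.088
d((9, -9), (10, -7)) = 2.2361 <-- minimum
d((9, -9), (-9, 9)) = 25.4558
d((-7, -3), (10, -7)) = 17.4642
d((-7, -3), (-9, 9)) = 12.1655
d((10, -7), (-9, 9)) = 24.8395

Closest pair: (9, -9) and (10, -7) with distance 2.2361

The closest pair is (9, -9) and (10, -7) with Euclidean distance 2.2361. For 5 points, brute-force pairwise comparison is shown above. For large n, the divide-and-conquer algorithm (sort by x, recurse on halves, check the dividing strip) achieves O(n log n).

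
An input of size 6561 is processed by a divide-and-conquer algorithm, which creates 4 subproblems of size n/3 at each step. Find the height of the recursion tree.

For divide and conquer with division factor 3:

Problem sizes at each level:
Level 0: 6561
Level 1: 2187
Level 2: 729
Level 3: 243
Level 4: 81
Level 5: 27
Level 6: 9
Level 7: 3
Level 8: 1

The root is level 0 and the size-1 base case is level 8 (the tree spans levels 0 through 8, i.e. 9 levels counting the root), so the depth is the number of divisions: log_3(6561) = 8

The recursion tree depth is log_3(6561) = 8. At each level, the problem size is divided by 3, so it takes 8 divisions to reduce to a base case of size 1. The algorithm makes 4 recursive calls at each level.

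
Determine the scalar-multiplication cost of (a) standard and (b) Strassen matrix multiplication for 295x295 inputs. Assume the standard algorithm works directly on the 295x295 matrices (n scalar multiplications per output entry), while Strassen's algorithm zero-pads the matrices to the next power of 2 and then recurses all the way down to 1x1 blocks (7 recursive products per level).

Matrix multiplication for 295x295 matrices:

Strassen's algorithm requires power-of-2 dimensions. Pad 295x295 to 512x512 (next power of 2).

Standard algorithm: 295^3 = 25672375 multiplications
Strassen's algorithm: 7^(log2(512)) = 7^9 = 40353607 multiplications
Difference: 25672375 - 40353607 = -14681232 (Strassen uses MORE here due to padding overhead — for small or just-over-power-of-2 n, padding can outweigh the per-level savings)

Standard: 25672375 multiplications (295^3). Strassen: 40353607 multiplications (7^9, after padding to 512x512). Strassen reduces 8 recursive multiplications to 7 at each level.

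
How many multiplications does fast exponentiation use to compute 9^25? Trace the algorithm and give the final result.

Computing 9^25 by squaring (build up from 9^1; each line after the first costs one multiplication):

9^1 = 9
9^2 = (9^1)^2 = 9^2 = 81
9^3 = 9 * 9^2 = 9 * 81 = 729
9^6 = (9^3)^2 = 729^2 = 531441
9^12 = (9^6)^2 = 531441^2 = 282429536481
9^24 = (9^12)^2 = 282429536481^2 = 79766443076872509863361
9^25 = 9 * 9^24 = 9 * 79766443076872509863361 = 717897987691852588770249

Result: 717897987691852588770249
Multiplications needed: 6 (6 lines after 9^1)

9^25 = 717897987691852588770249. Using exponentiation by squaring, this requires 6 multiplications. The key idea: if the exponent is even, square the half-power; if odd, multiply by the base once.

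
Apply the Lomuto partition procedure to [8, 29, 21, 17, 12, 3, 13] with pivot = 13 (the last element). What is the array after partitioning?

Lomuto partition with pivot = 13:

Initial array: [8, 29, 21, 17, 12, 3, 13]

arr[0]=8 <= 13: swap with position 0, array becomes [8, 29, 21, 17, 12, 3, 13]
arr[1]=29 > 13: no swap
arr[2]=21 > 13: no swap
arr[3]=17 > 13: no swap
arr[4]=12 <= 13: swap with position 1, array becomes [8, 12, 21, 17, 29, 3, 13]
arr[5]=3 <= 13: swap with position 2, array becomes [8, 12, 3, 17, 29, 21, 13]

Place pivot at position 3: [8, 12, 3, 13, 29, 21, 17]
Pivot position: 3

After partitioning with pivot 13, the array becomes [8, 12, 3, 13, 29, 21, 17]. The pivot is placed at index 3. All elements to the left of the pivot are <= 13, and all elements to the right are > 13.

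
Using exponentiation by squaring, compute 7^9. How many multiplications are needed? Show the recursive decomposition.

Computing 7^9 by squaring (build up from 7^1; each line after the first costs one multiplication):

7^1 = 7
7^2 = (7^1)^2 = 7^2 = 49
7^4 = (7^2)^2 = 49^2 = 2401
7^8 = (7^4)^2 = 2401^2 = 5764801
7^9 = 7 * 7^8 = 7 * 5764801 = 40353607

Result: 40353607
Multiplications needed: 4 (4 lines after 7^1)

7^9 = 40353607. Using exponentiation by squaring, this requires 4 multiplications. The key idea: if the exponent is even, square the half-power; if odd, multiply by the base once.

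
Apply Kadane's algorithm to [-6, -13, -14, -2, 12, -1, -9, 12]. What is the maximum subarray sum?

Using Kadane's algorithm on [-6, -13, -14, -2, 12, -1, -9, 12]:

Scanning through the array:
Position 1 (value -13): max_ending_here = -13, max_so_far = -6
Position 2 (value -14): max_ending_here = -14, max_so_far = -6
Position 3 (value -2): max_ending_here = -2, max_so_far = -2
Position 4 (value 12): max_ending_here = 12, max_so_far = 12
Position 5 (value -1): max_ending_here = 11, max_so_far = 12
Position 6 (value -9): max_ending_here = 2, max_so_far = 12
Position 7 (value 12): max_ending_here = 14, max_so_far = 14

Maximum subarray: [12, -1, -9, 12]
Maximum sum: 14

The maximum subarray is [12, -1, -9, 12] with sum 14. This subarray runs from index 4 to index 7.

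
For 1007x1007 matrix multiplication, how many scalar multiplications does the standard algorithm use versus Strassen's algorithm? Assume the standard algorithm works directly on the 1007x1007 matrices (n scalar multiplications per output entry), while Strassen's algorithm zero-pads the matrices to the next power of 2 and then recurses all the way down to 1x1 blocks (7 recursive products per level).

Matrix multiplication for 1007x1007 matrices:

Strassen's algorithm requires power-of-2 dimensions. Pad 1007x1007 to 1024x1024 (next power of 2).

Standard algorithm: 1007^3 = 1021147343 multiplications
Strassen's algorithm: 7^(log2(1024)) = 7^10 = 282475249 multiplications
Savings: 1021147343 - 282475249 = 738672094 multiplications

Standard: 1021147343 multiplications (1007^3). Strassen: 282475249 multiplications (7^10, after padding to 1024x1024). Strassen reduces 8 recursive multiplications to 7 at each level.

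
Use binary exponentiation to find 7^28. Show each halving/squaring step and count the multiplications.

Computing 7^28 by squaring (build up from 7^1; each line after the first costs one multiplication):

7^1 = 7
7^2 = (7^1)^2 = 7^2 = 49
7^3 = 7 * 7^2 = 7 * 49 = 343
7^6 = (7^3)^2 = 343^2 = 117649
7^7 = 7 * 7^6 = 7 * 117649 = 823543
7^14 = (7^7)^2 = 823543^2 = 678223072849
7^28 = (7^14)^2 = 678223072849^2 = 459986536544739960976801

Result: 459986536544739960976801
Multiplications needed: 6 (6 lines after 7^1)

7^28 = 459986536544739960976801. Using exponentiation by squaring, this requires 6 multiplications. The key idea: if the exponent is even, square the half-power; if odd, multiply by the base once.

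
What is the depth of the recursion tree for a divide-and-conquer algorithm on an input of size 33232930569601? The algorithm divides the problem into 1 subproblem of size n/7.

For divide and conquer with division factor 7:

Problem sizes at each level:
Level 0: 33232930569601
Level 1: 4747561509943
Level 2: 678223072849
Level 3: 96889010407
Level 4: 13841287201
Level 5: 1977326743
Level 6: 282475249
Level 7: 40353607
Level 8: 5764801
Level 9: 823543
Level 10: 117649
Level 11: 16807
Level 12: 2401
Level 13: 343
Level 14: 49
Level 15: 7
Level 16: 1

The root is level 0 and the size-1 base case is level 16 (the tree spans levels 0 through 16, i.e. 17 levels counting the root), so the depth is the number of divisions: log_7(33232930569601) = 16

The recursion tree depth is log_7(33232930569601) = 16. At each level, the problem size is divided by 7, so it takes 16 divisions to reduce to a base case of size 1. The algorithm makes 1 recursive call at each level.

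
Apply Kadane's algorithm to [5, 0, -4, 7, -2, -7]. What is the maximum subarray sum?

Using Kadane's algorithm on [5, 0, -4, 7, -2, -7]:

Scanning through the array:
Position 1 (value 0): max_ending_here = 5, max_so_far = 5
Position 2 (value -4): max_ending_here = 1, max_so_far = 5
Position 3 (value 7): max_ending_here = 8, max_so_far = 8
Position 4 (value -2): max_ending_here = 6, max_so_far = 8
Position 5 (value -7): max_ending_here = -1, max_so_far = 8

Maximum subarray: [5, 0, -4, 7]
Maximum sum: 8

The maximum subarray is [5, 0, -4, 7] with sum 8. This subarray runs from index 0 to index 3.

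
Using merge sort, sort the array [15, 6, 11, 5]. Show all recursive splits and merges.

Merge sort trace:

Split: [15, 6, 11, 5] -> [15, 6] and [11, 5]
  Split: [15, 6] -> [15] and [6]
  Merge: [15] + [6] -> [6, 15]
  Split: [11, 5] -> [11] and [5]
  Merge: [11] + [5] -> [5, 11]
Merge: [6, 15] + [5, 11] -> [5, 6, 11, 15]

Final sorted array: [5, 6, 11, 15]

The merge sort proceeds by recursively splitting the array and merging sorted halves.
After all merges, the sorted array is [5, 6, 11, 15].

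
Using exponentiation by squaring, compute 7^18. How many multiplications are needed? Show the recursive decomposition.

Computing 7^18 by squaring (build up from 7^1; each line after the first costs one multiplication):

7^1 = 7
7^2 = (7^1)^2 = 7^2 = 49
7^4 = (7^2)^2 = 49^2 = 2401
7^8 = (7^4)^2 = 2401^2 = 5764801
7^9 = 7 * 7^8 = 7 * 5764801 = 40353607
7^18 = (7^9)^2 = 40353607^2 = 1628413597910449

Result: 1628413597910449
Multiplications needed: 5 (5 lines after 7^1)

7^18 = 1628413597910449. Using exponentiation by squaring, this requires 5 multiplications. The key idea: if the exponent is even, square the half-power; if odd, multiply by the base once.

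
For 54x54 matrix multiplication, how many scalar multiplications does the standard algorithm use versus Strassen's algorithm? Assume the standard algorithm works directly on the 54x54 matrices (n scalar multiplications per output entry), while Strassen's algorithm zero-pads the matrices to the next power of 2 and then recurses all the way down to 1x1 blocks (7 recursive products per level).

Matrix multiplication for 54x54 matrices:

Strassen's algorithm requires power-of-2 dimensions. Pad 54x54 to 64x64 (next power of 2).

Standard algorithm: 54^3 = 157464 multiplications
Strassen's algorithm: 7^(log2(64)) = 7^6 = 117649 multiplications
Savings: 157464 - 117649 = 39815 multiplications

Standard: 157464 multiplications (54^3). Strassen: 117649 multiplications (7^6, after padding to 64x64). Strassen reduces 8 recursive multiplications to 7 at each level.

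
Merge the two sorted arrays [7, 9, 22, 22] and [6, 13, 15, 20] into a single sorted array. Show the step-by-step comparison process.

Merging process:

Compare 7 vs 6: take 6 from right. Merged: [6]
Compare 7 vs 13: take 7 from left. Merged: [6, 7]
Compare 9 vs 13: take 9 from left. Merged: [6, 7, 9]
Compare 22 vs 13: take 13 from right. Merged: [6, 7, 9, 13]
Compare 22 vs 15: take 15 from right. Merged: [6, 7, 9, 13, 15]
Compare 22 vs 20: take 20 from right. Merged: [6, 7, 9, 13, 15, 20]
Append remaining from left: [22, 22]. Merged: [6, 7, 9, 13, 15, 20, 22, 22]

Final merged array: [6, 7, 9, 13, 15, 20, 22, 22]
Total comparisons: 6

The merged array is [6, 7, 9, 13, 15, 20, 22, 22], requiring 6 comparisons. The merge step runs in O(n) time where n is the total number of elements.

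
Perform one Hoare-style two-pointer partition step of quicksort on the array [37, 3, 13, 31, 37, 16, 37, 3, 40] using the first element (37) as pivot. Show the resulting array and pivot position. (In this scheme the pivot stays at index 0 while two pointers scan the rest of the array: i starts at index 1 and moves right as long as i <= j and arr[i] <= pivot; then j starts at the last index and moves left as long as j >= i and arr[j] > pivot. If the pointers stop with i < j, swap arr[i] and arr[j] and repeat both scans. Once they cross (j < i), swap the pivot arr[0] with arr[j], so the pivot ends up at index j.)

Hoare-style two-pointer partition with pivot = 37:

Initial array: [37, 3, 13, 31, 37, 16, 37, 3, 40]

Pointers start at i = 1, j = 8.
i ends at 8, j ends at 7: the pointers have crossed (j < i), so scanning stops.

Swap pivot arr[0] with arr[7] to place pivot at position 7: [3, 3, 13, 31, 37, 16, 37, 37, 40]
Pivot position: 7

After partitioning with pivot 37, the array becomes [3, 3, 13, 31, 37, 16, 37, 37, 40]. The pivot is placed at index 7. All elements to the left of the pivot are <= 37, and all elements to the right are > 37.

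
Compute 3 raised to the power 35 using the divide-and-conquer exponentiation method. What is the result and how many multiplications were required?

Computing 3^35 by squaring (build up from 3^1; each line after the first costs one multiplication):

3^1 = 3
3^2 = (3^1)^2 = 3^2 = 9
3^4 = (3^2)^2 = 9^2 = 81
3^8 = (3^4)^2 = 81^2 = 6561
3^16 = (3^8)^2 = 6561^2 = 43046721
3^17 = 3 * 3^16 = 3 * 43046721 = 129140163
3^34 = (3^17)^2 = 129140163^2 = 16677181699666569
3^35 = 3 * 3^34 = 3 * 16677181699666569 = 50031545098999707

Result: 50031545098999707
Multiplications needed: 7 (7 lines after 3^1)

3^35 = 50031545098999707. Using exponentiation by squaring, this requires 7 multiplications. The key idea: if the exponent is even, square the half-power; if odd, multiply by the base once.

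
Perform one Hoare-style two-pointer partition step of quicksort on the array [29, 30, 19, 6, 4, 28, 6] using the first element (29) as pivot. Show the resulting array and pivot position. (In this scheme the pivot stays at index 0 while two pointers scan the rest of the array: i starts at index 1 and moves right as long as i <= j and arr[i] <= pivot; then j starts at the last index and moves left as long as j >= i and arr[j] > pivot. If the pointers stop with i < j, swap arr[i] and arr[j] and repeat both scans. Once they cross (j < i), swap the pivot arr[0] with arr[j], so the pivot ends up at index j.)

Hoare-style two-pointer partition with pivot = 29:

Initial array: [29, 30, 19, 6, 4, 28, 6]

Pointers start at i = 1, j = 6.
i stops at index 1 (arr[1]=30 > 29), j stops at index 6 (arr[6]=6 <= 29): swap arr[1] and arr[6], array becomes [29, 6, 19, 6, 4, 28, 30]
i ends at 6, j ends at 5: the pointers have crossed (j < i), so scanning stops.

Swap pivot arr[0] with arr[5] to place pivot at position 5: [28, 6, 19, 6, 4, 29, 30]
Pivot position: 5

After partitioning with pivot 29, the array becomes [28, 6, 19, 6, 4, 29, 30]. The pivot is placed at index 5. All elements to the left of the pivot are <= 29, and all elements to the right are > 29.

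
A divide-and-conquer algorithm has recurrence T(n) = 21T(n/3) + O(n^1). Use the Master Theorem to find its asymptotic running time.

Master Theorem for T(n) = 21T(n/3) + O(n^1):

a = 21, b = 3, c = 1
log_b(a) = log_3(21) = 2.7712

Case 1: c = 1 < log_3(21) = 2.7712
T(n) = O(n^(log_3 21))

For T(n) = 21T(n/3) + O(n^1): log_3(21) = 2.7712. This is Case 1 of the Master Theorem (c < log_b(a), work dominated by leaves), giving O(n^(log_3 21)).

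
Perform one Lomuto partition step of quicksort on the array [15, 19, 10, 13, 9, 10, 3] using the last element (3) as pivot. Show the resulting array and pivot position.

Lomuto partition with pivot = 3:

Initial array: [15, 19, 10, 13, 9, 10, 3]

arr[0]=15 > 3: no swap
arr[1]=19 > 3: no swap
arr[2]=10 > 3: no swap
arr[3]=13 > 3: no swap
arr[4]=9 > 3: no swap
arr[5]=10 > 3: no swap

Place pivot at position 0: [3, 19, 10, 13, 9, 10, 15]
Pivot position: 0

After partitioning with pivot 3, the array becomes [3, 19, 10, 13, 9, 10, 15]. The pivot is placed at index 0. All elements to the left of the pivot are <= 3, and all elements to the right are > 3.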